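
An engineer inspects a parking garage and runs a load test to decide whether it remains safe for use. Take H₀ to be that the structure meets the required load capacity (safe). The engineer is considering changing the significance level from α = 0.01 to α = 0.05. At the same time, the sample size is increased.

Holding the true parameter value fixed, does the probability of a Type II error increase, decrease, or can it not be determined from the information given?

It decreases.

Relaxing α lowers the evidence threshold; under Ha, outcomes that previously fell short now trigger rejection. A larger sample reduces the standard error, pulling the sampling distribution under Ha further from the non-rejection region. Both changes push β in the same direction.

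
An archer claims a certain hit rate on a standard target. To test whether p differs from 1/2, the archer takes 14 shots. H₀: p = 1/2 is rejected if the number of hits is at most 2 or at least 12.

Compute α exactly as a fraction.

53/4096

α = P(Y ≤ 2 or Y ≥ 12 | p = 1/2), Y ~ Binomial(14, 1/2).
By symmetry, α = 2·P(Y ≤ 2) = 2·(1 + 14 + 91)/16384 = 212/16384 = 53/4096.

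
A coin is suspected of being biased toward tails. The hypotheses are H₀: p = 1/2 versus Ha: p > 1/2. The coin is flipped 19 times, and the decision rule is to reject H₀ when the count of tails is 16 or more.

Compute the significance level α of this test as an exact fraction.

145/65536

Under H₀, X ~ Binomial(19, 1/2), and α = P(X ≥ 16).
That's C(19,16) + C(19,17) + C(19,18) + C(19,19) over 2^19, i.e. (969 + 171 + 19 + 1)/524288 = 1160/524288 = 145/65536.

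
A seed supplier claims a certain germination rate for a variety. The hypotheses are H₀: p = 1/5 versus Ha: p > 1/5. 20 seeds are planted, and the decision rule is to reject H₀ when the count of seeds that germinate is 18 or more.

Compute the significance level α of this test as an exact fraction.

3121/95367431640625

α = P(reject H₀ | H₀ true) = P(X ≥ 18 | p = 1/5), with X ~ Binomial(20, 1/5).
Adding the binomial terms for j = 18 through 20 with p = 1/5 yields 3121/95367431640625.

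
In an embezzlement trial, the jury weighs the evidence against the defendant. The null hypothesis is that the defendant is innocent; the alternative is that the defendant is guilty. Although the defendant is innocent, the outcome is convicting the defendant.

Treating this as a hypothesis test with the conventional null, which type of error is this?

Type I error

'Convicting the defendant' corresponds to rejecting H₀.
H₀ was rejected but H₀ is true — a Type I error (false positive).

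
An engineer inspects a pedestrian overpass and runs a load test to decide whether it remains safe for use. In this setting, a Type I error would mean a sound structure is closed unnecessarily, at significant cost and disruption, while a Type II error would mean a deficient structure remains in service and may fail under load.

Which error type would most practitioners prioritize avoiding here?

The Type II consequence (a deficient structure remains in service and may fail under load) is more severe than the Type I consequence (a sound structure is closed unnecessarily, at significant cost and disruption).

Type II error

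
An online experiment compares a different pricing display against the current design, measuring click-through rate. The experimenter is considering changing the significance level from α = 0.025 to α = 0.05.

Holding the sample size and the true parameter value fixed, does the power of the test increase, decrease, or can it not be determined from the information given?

It increases.

Relaxing α lowers the evidence threshold; under Ha, outcomes that previously fell short now trigger rejection.
Since power = 1 − β and β decreases, power increases.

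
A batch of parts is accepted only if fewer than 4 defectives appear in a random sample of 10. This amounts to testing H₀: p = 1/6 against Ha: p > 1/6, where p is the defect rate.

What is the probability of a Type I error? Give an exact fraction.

The significance level is the probability, assuming p = 1/6, of seeing 4 or more defectives in 10 draws.
α = 1 − P(S ≤ 3) = 1 − 390625/419904 = 29279/419904.

29279/419904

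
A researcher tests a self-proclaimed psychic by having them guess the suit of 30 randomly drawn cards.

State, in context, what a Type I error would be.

A Type I error would mean concluding that the subject performs better than chance when in fact the subject is guessing at random (p = 1/4).

With the conventional null hypothesis that the subject is guessing at random (p = 1/4):
A Type I error is rejecting H₀ when H₀ is true.
Here that means concluding the subject has some ability beyond chance when actually the subject is guessing at random (p = 1/4).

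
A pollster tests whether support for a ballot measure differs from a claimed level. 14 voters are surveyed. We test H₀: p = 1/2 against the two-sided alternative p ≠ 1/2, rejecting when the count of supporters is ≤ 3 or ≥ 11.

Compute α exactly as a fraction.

235/4096

α = P(X ≤ 3 or X ≥ 11 | p = 1/2), X ~ Binomial(14, 1/2).
By symmetry, α = 2·P(X ≤ 3) = 2·(1 + 14 + 91 + 364)/16384 = 940/16384 = 235/4096.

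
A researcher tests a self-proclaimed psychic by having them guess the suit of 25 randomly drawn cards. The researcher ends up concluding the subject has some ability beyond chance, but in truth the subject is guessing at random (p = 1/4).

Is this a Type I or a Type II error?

Type I error

The null hypothesis here is that the subject is guessing at random (p = 1/4).
'Concluding the subject has some ability beyond chance' corresponds to rejecting H₀.
H₀ was rejected but H₀ is true — a Type I error (false positive).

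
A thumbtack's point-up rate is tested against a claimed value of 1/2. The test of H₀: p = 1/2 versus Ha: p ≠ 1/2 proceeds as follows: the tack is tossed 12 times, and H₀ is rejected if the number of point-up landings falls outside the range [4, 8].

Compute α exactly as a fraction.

α = P(X ≤ 3 or X ≥ 9 | p = 1/2), X ~ Binomial(12, 1/2).
By symmetry, α = 2·P(X ≤ 3) = 2·(1 + 12 + 66 + 220)/4096 = 598/4096 = 299/2048.

299/2048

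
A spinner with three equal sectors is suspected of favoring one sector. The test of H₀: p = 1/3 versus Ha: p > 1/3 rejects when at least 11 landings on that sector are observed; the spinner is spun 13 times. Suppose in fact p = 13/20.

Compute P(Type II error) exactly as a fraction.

A Type II error is failing to reject when Ha holds: with p = 13/20, β = P(K ≤ 10).
Summing C(13,j)·(13/20)^j·(7/20)^{13-j} for j = 0..10 gives 36323681060626281/40960000000000000.

36323681060626281/40960000000000000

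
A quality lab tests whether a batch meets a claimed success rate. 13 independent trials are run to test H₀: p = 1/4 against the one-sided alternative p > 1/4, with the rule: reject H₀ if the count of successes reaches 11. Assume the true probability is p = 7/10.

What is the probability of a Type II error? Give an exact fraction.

β = P(fail to reject H₀ | Ha true) = P(Y ≤ 10 | p = 7/10), Y ~ Binomial(13, 7/10).
Adding the binomial probabilities P(Y=0)+…+P(Y=10) at p = 7/10 gives 7788298257/9765625000.

7788298257/9765625000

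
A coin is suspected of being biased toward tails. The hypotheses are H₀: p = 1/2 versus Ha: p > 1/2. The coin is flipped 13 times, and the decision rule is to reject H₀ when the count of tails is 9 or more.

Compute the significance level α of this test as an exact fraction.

1093/8192

The Type I error probability is α = P(Y ≥ 9) computed under H₀, where Y ~ Binomial(13, 1/2).
That's C(13,9) + C(13,10) + C(13,11) + C(13,12) + C(13,13) over 2^13, i.e. (715 + 286 + 78 + 13 + 1)/8192 = 1093/8192.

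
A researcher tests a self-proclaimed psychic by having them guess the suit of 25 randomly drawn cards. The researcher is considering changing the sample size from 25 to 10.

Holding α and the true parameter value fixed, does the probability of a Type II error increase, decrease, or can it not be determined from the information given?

With less data the test statistic is noisier; under Ha, more outcomes land inside the acceptance region.

It increases.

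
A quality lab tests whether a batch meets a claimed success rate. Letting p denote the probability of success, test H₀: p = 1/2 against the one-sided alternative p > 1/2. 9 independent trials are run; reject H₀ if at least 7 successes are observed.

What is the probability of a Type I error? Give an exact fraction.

23/256

α = P(reject H₀ | H₀ true) = P(X ≥ 7 | p = 1/2), with X ~ Binomial(9, 1/2).
Summing the upper tail: (36 + 9 + 1) / 2^9 = 46/512 = 23/256.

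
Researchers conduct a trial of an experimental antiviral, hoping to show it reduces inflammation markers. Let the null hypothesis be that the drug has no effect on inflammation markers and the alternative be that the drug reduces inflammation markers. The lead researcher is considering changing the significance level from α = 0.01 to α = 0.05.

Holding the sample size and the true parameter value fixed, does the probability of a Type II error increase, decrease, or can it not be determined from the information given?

It decreases.

With a larger α the critical value moves toward the center, so more of the Ha sampling distribution lies in the rejection region.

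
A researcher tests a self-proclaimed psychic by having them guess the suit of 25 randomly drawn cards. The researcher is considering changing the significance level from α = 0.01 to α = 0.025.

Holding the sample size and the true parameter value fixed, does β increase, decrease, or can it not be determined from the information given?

With a larger α the critical value moves toward the center, so more of the Ha sampling distribution lies in the rejection region.

It decreases.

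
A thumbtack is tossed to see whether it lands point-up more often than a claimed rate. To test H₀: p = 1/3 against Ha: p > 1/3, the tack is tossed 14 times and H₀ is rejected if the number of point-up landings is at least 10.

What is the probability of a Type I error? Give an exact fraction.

α = P(reject H₀ | H₀ true) = P(X ≥ 10 | p = 1/3), with X ~ Binomial(14, 1/3).
P(X ≥ 10) = Σ_{j=10}^{14} C(14,j)·(1/3)^j·(2/3)^{14-j} = 19321/4782969.

19321/4782969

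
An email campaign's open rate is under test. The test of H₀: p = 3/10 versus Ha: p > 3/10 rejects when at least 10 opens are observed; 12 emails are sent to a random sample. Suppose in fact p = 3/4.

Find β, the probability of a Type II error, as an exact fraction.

10222777/16777216

A Type II error is failing to reject when Ha holds: with p = 3/4, β = P(Y ≤ 9).
Summing C(12,j)·(3/4)^j·(1/4)^{12-j} for j = 0..9 gives 10222777/16777216.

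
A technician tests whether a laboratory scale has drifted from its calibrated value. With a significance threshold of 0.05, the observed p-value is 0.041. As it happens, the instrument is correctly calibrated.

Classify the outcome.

Type I error

The conventional null hypothesis is that the instrument is correctly calibrated.
Since p = 0.041 < α = 0.05, H₀ is rejected.
H₀ is true (actually the instrument is correctly calibrated).
Rejecting a true H₀ is a Type I error.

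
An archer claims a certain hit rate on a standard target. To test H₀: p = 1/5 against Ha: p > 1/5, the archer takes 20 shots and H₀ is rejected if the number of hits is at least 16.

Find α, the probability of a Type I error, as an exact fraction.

1316401/95367431640625

Under H₀, Y ~ Binomial(20, 1/5), and α = P(Y ≥ 16).
P(Y ≥ 16) = Σ_{j=16}^{20} C(20,j)·(1/5)^j·(4/5)^{20-j} = 1316401/95367431640625.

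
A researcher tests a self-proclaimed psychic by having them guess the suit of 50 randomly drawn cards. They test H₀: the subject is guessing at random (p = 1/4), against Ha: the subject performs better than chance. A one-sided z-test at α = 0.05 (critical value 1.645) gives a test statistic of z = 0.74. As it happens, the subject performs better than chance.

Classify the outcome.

Type II error

Since z = 0.74 ≤ z* = 1.645, H₀ is not rejected.
H₀ is false (actually the subject performs better than chance).
Failing to reject a false H₀ is a Type II error.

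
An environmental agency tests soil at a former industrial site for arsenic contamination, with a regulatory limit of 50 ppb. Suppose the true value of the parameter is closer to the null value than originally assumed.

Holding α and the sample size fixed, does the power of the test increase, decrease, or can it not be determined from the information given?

It decreases.

A smaller true effect puts the Ha sampling distribution closer to H₀, so more of it falls in the non-rejection region.
Since power = 1 − β and β increases, power decreases.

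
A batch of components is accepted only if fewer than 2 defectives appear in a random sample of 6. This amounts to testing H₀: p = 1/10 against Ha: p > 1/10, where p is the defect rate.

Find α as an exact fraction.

Under H₀, Y ~ Binomial(6, 1/10); the Type I error rate is P(Y ≥ 2).
Computing the lower-tail complement: 1 − 177147/200000 = 22853/200000.

22853/200000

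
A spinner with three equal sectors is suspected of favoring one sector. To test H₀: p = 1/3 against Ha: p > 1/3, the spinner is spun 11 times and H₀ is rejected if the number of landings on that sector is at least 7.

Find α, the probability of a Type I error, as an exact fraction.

The Type I error probability is α = P(K ≥ 7) computed under H₀, where K ~ Binomial(11, 1/3).
P(K ≥ 7) = Σ_{j=7}^{11} C(11,j)·(1/3)^j·(2/3)^{11-j} = 2281/59049.

2281/59049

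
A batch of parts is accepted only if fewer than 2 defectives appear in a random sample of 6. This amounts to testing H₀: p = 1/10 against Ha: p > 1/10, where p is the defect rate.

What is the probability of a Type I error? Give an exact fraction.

Under H₀, X ~ Binomial(6, 1/10); the Type I error rate is P(X ≥ 2).
Via the complement, α = 1 − Σ_{j=0}^{1} C(6,j)(1/10)^j(9/10)^{6-j} = 22853/200000.

22853/200000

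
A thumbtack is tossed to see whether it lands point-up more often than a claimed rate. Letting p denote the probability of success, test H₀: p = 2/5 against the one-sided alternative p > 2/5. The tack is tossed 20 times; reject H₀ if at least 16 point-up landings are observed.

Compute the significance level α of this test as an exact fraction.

30234443776/95367431640625

Under H₀, K ~ Binomial(20, 2/5), and α = P(K ≥ 16).
Adding the binomial terms for j = 16 through 20 with p = 2/5 yields 30234443776/95367431640625.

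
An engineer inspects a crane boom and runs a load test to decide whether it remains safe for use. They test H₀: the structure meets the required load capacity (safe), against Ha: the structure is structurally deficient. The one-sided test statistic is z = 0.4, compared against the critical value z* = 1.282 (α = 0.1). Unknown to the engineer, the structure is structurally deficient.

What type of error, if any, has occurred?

Type II error

Since z = 0.4 ≤ z* = 1.282, H₀ is not rejected.
H₀ is false (actually the structure is structurally deficient).
Failing to reject a false H₀ is a Type II error.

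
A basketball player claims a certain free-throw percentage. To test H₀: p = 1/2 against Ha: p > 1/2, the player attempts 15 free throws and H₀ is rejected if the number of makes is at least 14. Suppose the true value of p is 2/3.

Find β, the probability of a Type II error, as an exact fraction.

Under the alternative p = 2/3, X ~ Binomial(15, 2/3); β is the probability the test does not reject, P(X < 14).
Adding the binomial probabilities P(X=0)+…+P(X=13) at p = 2/3 gives 14070379/14348907.

14070379/14348907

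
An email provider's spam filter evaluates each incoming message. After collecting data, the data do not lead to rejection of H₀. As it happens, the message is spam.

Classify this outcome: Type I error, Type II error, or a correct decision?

Type II error

The conventional null hypothesis here is that the message is legitimate (not spam).
H₀ was not rejected, but H₀ is actually false.
Failing to reject a false null hypothesis is a Type II error (false negative).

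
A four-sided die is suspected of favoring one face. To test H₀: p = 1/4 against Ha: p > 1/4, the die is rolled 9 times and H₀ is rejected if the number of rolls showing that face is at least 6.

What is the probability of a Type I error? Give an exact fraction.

α = P(reject H₀ | H₀ true) = P(S ≥ 6 | p = 1/4), with S ~ Binomial(9, 1/4).
P(S ≥ 6) = Σ_{j=6}^{9} C(9,j)·(1/4)^j·(3/4)^{9-j} = 655/65536.

655/65536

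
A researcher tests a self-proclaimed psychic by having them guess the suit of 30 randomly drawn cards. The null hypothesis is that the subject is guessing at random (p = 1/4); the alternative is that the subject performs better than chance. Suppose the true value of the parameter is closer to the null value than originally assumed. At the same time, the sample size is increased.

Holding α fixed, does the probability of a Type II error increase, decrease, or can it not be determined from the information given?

Cannot be determined from the information given.

The first change alone would make β increase; the second alone would make β decrease. Which effect dominates depends on the magnitudes, which are not given.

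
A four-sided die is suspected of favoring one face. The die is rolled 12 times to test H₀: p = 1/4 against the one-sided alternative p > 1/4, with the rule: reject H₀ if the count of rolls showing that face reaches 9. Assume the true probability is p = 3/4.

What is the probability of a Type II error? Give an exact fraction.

A Type II error is failing to reject when Ha holds: with p = 3/4, β = P(Y ≤ 8).
Adding the binomial probabilities P(Y=0)+…+P(Y=8) at p = 3/4 gives 5892517/16777216.

5892517/16777216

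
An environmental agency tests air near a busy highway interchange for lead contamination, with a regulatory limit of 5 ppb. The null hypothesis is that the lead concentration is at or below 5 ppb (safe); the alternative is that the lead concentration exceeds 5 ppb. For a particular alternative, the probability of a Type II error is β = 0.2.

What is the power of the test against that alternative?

Power = 1 − β = 1 − 0.2 = 0.8.

0.8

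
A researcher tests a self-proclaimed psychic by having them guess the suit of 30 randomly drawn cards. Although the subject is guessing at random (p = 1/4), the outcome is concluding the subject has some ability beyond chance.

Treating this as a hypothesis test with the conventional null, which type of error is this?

Type I error

The null hypothesis here is that the subject is guessing at random (p = 1/4).
'Concluding the subject has some ability beyond chance' corresponds to rejecting H₀.
H₀ was rejected but H₀ is true — a Type I error (false positive).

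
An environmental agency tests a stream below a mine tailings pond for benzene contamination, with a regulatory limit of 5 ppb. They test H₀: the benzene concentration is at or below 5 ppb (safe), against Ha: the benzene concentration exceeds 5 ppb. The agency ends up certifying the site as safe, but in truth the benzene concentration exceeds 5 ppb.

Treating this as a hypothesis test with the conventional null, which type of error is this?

'Certifying the site as safe' corresponds to failing to reject H₀.
H₀ was not rejected but H₀ is false — a Type II error (false negative).

Type II error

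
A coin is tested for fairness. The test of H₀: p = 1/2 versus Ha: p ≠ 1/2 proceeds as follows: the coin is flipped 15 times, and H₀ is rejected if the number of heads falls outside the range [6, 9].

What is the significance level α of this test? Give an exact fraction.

The significance level is the null-hypothesis probability of the rejection region {≤5} ∪ {≥10}.
By symmetry, α = 2·P(S ≤ 5) = 2·(1 + 15 + 105 + 455 + 1365 + 3003)/32768 = 9888/32768 = 309/1024.

309/1024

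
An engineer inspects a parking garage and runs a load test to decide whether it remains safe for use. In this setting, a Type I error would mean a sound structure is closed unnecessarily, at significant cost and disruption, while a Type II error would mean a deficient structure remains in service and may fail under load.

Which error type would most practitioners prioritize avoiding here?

The Type II consequence (a deficient structure remains in service and may fail under load) is more severe than the Type I consequence (a sound structure is closed unnecessarily, at significant cost and disruption).

Type II error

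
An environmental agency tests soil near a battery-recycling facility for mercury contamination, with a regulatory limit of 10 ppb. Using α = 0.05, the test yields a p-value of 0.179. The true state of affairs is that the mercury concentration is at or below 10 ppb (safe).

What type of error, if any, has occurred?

No error — this is a correct decision.

The conventional null hypothesis is that the mercury concentration is at or below 10 ppb (safe).
Since p = 0.179 ≥ α = 0.05, H₀ is not rejected.
H₀ is true (actually the mercury concentration is at or below 10 ppb (safe)).
The decision matches the true state — no error.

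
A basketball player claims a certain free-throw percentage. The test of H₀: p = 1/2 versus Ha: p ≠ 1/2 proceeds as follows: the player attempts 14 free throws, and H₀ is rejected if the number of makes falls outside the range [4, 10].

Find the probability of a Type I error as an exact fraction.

235/4096

Under H₀, Y ~ Binomial(14, 1/2); α is the probability of landing in either tail, P(Y ≤ 3) + P(Y ≥ 11).
The two tails are symmetric, so α = 2·(1 + 14 + 91 + 364)/2^14 = 940/16384 = 235/4096.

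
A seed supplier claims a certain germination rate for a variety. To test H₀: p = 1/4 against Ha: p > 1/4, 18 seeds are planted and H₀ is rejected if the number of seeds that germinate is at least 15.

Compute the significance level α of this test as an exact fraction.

α = P(reject H₀ | H₀ true) = P(X ≥ 15 | p = 1/4), with X ~ Binomial(18, 1/4).
Adding the binomial terms for j = 15 through 18 with p = 1/4 yields 2933/8589934592.

2933/8589934592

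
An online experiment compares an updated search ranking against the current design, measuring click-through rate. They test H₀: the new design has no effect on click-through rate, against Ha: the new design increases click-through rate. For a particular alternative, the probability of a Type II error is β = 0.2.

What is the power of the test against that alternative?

0.8

Power = 1 − β = 1 − 0.2 = 0.8.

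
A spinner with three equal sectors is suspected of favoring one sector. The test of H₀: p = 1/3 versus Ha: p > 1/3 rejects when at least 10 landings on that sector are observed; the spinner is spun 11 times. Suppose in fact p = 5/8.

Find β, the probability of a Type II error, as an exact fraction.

β = P(fail to reject H₀ | Ha true) = P(X ≤ 9 | p = 5/8), X ~ Binomial(11, 5/8).
Summing C(11,j)·(5/8)^j·(3/8)^{11-j} for j = 0..9 gives 4109420421/4294967296.

4109420421/4294967296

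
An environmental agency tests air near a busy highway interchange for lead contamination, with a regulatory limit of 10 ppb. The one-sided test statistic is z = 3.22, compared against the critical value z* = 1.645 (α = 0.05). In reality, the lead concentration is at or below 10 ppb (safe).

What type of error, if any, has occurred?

The conventional null hypothesis is that the lead concentration is at or below 10 ppb (safe).
Since z = 3.22 > z* = 1.645, H₀ is rejected.
H₀ is true (actually the lead concentration is at or below 10 ppb (safe)).
Rejecting a true H₀ is a Type I error.

Type I error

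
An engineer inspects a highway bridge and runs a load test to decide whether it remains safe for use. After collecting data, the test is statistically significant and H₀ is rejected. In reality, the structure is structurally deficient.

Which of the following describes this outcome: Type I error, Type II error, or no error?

No error — this is a correct decision.

The conventional null hypothesis here is that the structure meets the required load capacity (safe).
The test rejected a false H₀ — the decision matches the true state.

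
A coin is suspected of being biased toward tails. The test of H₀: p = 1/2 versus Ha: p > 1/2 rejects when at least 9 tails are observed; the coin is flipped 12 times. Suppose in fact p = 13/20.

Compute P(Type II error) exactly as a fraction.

Under the alternative p = 13/20, X ~ Binomial(12, 13/20); β is the probability the test does not reject, P(X < 9).
Adding the binomial probabilities P(X=0)+…+P(X=8) at p = 13/20 gives 535222111290433/819200000000000.

535222111290433/819200000000000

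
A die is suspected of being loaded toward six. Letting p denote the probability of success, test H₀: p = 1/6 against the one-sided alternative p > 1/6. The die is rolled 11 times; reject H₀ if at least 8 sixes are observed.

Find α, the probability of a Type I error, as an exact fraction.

α = P(reject H₀ | H₀ true) = P(S ≥ 8 | p = 1/6), with S ~ Binomial(11, 1/6).
Adding the binomial terms for j = 8 through 11 with p = 1/6 yields 919/15116544.

919/15116544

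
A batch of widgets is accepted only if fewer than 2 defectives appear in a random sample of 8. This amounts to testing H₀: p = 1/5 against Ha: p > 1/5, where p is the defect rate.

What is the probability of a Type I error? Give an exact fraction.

194017/390625

Under H₀, X ~ Binomial(8, 1/5); the Type I error rate is P(X ≥ 2).
α = 1 − P(X ≤ 1) = 1 − 196608/390625 = 194017/390625.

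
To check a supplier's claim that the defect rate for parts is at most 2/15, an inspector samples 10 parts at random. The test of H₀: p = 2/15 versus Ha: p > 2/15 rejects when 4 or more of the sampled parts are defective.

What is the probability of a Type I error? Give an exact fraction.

α = P(reject H₀ | H₀ true) = P(Y ≥ 4 | p = 2/15), Y ~ Binomial(10, 2/15).
Computing the lower-tail complement: 1 − 185672861803/192216796875 = 6543935072/192216796875.

6543935072/192216796875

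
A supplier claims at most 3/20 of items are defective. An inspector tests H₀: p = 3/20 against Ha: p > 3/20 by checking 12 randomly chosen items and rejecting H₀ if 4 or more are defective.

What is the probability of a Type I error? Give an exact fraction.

The significance level is the probability, assuming p = 3/20, of seeing 4 or more defectives in 12 draws.
α = 1 − P(S ≤ 3) = 1 − 743664573512687/819200000000000 = 75535426487313/819200000000000.

75535426487313/819200000000000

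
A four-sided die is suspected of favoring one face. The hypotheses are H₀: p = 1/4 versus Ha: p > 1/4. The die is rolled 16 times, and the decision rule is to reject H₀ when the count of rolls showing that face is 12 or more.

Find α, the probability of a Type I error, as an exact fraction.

163669/4294967296

Under H₀, K ~ Binomial(16, 1/4), and α = P(K ≥ 12).
Adding the binomial terms for j = 12 through 16 with p = 1/4 yields 163669/4294967296.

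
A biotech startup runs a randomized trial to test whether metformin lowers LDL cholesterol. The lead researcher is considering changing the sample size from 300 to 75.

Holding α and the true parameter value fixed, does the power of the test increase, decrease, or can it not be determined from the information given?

It decreases.

Reducing n widens both sampling distributions, so the test has less ability to distinguish Ha from H₀.
Since power = 1 − β and β increases, power decreases.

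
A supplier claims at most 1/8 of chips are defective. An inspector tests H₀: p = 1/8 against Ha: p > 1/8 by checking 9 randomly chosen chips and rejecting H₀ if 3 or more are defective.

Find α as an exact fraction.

α = P(reject H₀ | H₀ true) = P(K ≥ 3 | p = 1/8), K ~ Binomial(9, 1/8).
Computing the lower-tail complement: 1 − 30471091/33554432 = 3083341/33554432.

3083341/33554432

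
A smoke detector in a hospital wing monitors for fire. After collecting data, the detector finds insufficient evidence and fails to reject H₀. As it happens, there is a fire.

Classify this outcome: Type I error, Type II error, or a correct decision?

Type II error

The conventional null hypothesis here is that there is no fire.
H₀ was not rejected, but H₀ is actually false.
Failing to reject a false null hypothesis is a Type II error (false negative).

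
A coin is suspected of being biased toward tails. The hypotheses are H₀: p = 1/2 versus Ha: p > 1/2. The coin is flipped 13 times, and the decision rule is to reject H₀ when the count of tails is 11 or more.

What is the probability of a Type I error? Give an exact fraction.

23/2048

α = P(reject H₀ | H₀ true) = P(K ≥ 11 | p = 1/2), with K ~ Binomial(13, 1/2).
Summing the upper tail: (78 + 13 + 1) / 2^13 = 92/8192 = 23/2048.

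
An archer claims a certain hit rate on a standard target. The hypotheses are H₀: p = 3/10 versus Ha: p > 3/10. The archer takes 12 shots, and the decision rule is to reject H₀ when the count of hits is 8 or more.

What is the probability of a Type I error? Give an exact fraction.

948937113/100000000000

α = P(reject H₀ | H₀ true) = P(X ≥ 8 | p = 3/10), with X ~ Binomial(12, 3/10).
Adding the binomial terms for j = 8 through 12 with p = 3/10 yields 948937113/100000000000.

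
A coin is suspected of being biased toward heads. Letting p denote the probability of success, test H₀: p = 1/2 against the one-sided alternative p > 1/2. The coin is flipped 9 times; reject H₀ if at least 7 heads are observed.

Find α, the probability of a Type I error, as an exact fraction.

23/256

Under H₀, K ~ Binomial(9, 1/2), and α = P(K ≥ 7).
Summing the upper tail: (36 + 9 + 1) / 2^9 = 46/512 = 23/256.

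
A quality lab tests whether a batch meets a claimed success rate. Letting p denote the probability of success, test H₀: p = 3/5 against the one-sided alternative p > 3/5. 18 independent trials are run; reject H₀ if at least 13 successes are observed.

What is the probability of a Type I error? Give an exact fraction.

796349989593/3814697265625

α = P(reject H₀ | H₀ true) = P(X ≥ 13 | p = 3/5), with X ~ Binomial(18, 3/5).
Adding the binomial terms for j = 13 through 18 with p = 3/5 yields 796349989593/3814697265625.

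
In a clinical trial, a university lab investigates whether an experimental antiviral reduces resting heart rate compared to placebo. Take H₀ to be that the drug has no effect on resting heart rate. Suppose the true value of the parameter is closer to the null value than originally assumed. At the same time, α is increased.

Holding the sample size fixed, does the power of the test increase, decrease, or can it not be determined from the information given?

The first change alone would make β increase; the second alone would make β decrease. Which effect dominates depends on the magnitudes, which are not given.
Since power = 1 − β, the effect on power is likewise indeterminate.

Cannot be determined from the information given.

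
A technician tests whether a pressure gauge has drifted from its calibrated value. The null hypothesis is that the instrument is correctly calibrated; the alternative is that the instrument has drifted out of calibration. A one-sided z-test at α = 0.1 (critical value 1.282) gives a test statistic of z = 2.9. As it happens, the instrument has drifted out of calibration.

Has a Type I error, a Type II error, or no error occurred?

No error (correct decision).

Since z = 2.9 > z* = 1.282, H₀ is rejected.
H₀ is false (actually the instrument has drifted out of calibration).
The decision matches the true state — no error.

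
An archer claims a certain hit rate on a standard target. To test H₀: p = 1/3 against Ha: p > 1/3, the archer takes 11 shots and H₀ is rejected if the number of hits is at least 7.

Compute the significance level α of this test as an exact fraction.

α = P(reject H₀ | H₀ true) = P(X ≥ 7 | p = 1/3), with X ~ Binomial(11, 1/3).
Adding the binomial terms for j = 7 through 11 with p = 1/3 yields 2281/59049.

2281/59049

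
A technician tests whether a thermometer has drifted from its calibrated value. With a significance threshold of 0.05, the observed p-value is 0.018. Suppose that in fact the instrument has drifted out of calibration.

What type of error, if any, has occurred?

No error — this is a correct decision.

The conventional null hypothesis is that the instrument is correctly calibrated.
Since p = 0.018 < α = 0.05, H₀ is rejected.
H₀ is false (actually the instrument has drifted out of calibration).
The decision matches the true state — no error.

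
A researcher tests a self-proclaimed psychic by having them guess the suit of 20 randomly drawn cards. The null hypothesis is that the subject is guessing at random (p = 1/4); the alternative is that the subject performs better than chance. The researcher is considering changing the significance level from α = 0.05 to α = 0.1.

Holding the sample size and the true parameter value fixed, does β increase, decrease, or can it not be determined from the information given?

With a larger α the critical value moves toward the center, so more of the Ha sampling distribution lies in the rejection region.

It decreases.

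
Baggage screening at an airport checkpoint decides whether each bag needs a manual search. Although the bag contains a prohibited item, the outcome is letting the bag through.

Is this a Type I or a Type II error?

Type II error

The null hypothesis here is that the bag contains no prohibited items.
'Letting the bag through' corresponds to failing to reject H₀.
H₀ was not rejected but H₀ is false — a Type II error (false negative).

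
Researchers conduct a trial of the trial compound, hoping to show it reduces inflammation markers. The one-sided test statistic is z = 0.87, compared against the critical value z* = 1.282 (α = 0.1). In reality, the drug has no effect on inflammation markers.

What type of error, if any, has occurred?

The conventional null hypothesis is that the drug has no effect on inflammation markers.
Since z = 0.87 ≤ z* = 1.282, H₀ is not rejected.
H₀ is true (actually the drug has no effect on inflammation markers).
The decision matches the true state — no error.

Neither — the decision is correct.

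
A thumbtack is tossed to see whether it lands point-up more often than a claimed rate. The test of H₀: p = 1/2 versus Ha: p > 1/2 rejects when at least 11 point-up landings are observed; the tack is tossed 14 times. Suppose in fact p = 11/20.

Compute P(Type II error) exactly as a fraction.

Under the alternative p = 11/20, Y ~ Binomial(14, 11/20); β is the probability the test does not reject, P(Y < 11).
Summing C(14,j)·(11/20)^j·(9/20)^{14-j} for j = 0..10 gives 767413934602409223/819200000000000000.

767413934602409223/819200000000000000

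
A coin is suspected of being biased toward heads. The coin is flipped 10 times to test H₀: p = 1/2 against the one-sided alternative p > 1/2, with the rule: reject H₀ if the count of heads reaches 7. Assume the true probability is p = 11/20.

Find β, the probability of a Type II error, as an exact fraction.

Under the alternative p = 11/20, K ~ Binomial(10, 11/20); β is the probability the test does not reject, P(K < 7).
Summing C(10,j)·(11/20)^j·(9/20)^{10-j} for j = 0..6 gives 1878942860721/2560000000000.

1878942860721/2560000000000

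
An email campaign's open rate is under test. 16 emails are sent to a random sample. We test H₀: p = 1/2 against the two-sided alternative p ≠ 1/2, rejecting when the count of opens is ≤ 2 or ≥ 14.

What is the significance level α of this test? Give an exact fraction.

The significance level is the null-hypothesis probability of the rejection region {≤2} ∪ {≥14}.
The two tails are symmetric, so α = 2·(1 + 16 + 120)/2^16 = 274/65536 = 137/32768.

137/32768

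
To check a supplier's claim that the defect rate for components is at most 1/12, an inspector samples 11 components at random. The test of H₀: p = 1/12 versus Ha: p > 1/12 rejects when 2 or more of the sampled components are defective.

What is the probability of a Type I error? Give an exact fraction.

86192514733/371504185344

Under H₀, Y ~ Binomial(11, 1/12); the Type I error rate is P(Y ≥ 2).
Computing the lower-tail complement: 1 − 285311670611/371504185344 = 86192514733/371504185344.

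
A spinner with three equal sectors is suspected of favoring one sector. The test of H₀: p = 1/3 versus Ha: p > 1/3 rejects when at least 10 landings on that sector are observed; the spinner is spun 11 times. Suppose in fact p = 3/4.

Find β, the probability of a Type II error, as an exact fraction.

Under the alternative p = 3/4, S ~ Binomial(11, 3/4); β is the probability the test does not reject, P(S < 10).
Adding the binomial probabilities P(S=0)+…+P(S=9) at p = 3/4 gives 1683809/2097152.

1683809/2097152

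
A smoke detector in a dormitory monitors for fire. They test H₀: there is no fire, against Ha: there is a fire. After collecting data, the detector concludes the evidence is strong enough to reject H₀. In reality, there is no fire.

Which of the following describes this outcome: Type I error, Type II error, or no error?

H₀ was rejected, but H₀ is actually true.
Rejecting a true null hypothesis is a Type I error (false positive).

Type I error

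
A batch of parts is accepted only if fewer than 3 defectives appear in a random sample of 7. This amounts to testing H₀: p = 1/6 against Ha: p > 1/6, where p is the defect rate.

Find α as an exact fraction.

331/3456

Under H₀, X ~ Binomial(7, 1/6); the Type I error rate is P(X ≥ 3).
Computing the lower-tail complement: 1 − 3125/3456 = 331/3456.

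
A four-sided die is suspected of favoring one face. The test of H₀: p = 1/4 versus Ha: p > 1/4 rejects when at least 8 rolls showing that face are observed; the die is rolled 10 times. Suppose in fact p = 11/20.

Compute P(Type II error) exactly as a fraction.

A Type II error is failing to reject when Ha holds: with p = 11/20, β = P(X ≤ 7).
Equivalently, β = 1 − P(X ≥ 8) = 2305127290491/2560000000000.

2305127290491/2560000000000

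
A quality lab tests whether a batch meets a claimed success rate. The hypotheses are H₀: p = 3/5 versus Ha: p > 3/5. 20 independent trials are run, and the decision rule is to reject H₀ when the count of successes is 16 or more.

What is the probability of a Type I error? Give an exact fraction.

The Type I error probability is α = P(Y ≥ 16) computed under H₀, where Y ~ Binomial(20, 3/5).
P(Y ≥ 16) = Σ_{j=16}^{20} C(20,j)·(3/5)^j·(2/5)^{20-j} = 4859156913201/95367431640625.

4859156913201/95367431640625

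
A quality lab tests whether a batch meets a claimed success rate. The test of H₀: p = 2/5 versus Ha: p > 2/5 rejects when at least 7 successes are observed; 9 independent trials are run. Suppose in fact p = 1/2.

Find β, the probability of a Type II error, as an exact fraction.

233/256

Under the alternative p = 1/2, X ~ Binomial(9, 1/2); β is the probability the test does not reject, P(X < 7).
Equivalently, β = 1 − P(X ≥ 7) = 233/256.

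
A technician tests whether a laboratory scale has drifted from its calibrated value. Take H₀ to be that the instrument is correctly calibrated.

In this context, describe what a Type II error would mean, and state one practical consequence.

A Type II error is failing to reject H₀ when H₀ is false.
Here that means leaving the instrument in service when actually the instrument has drifted out of calibration.

A Type II error would mean concluding that the instrument is correctly calibrated (or at least failing to establish that the instrument has drifted out of calibration) when in fact the instrument has drifted out of calibration. Consequence: an out-of-calibration instrument continues producing bad measurements.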